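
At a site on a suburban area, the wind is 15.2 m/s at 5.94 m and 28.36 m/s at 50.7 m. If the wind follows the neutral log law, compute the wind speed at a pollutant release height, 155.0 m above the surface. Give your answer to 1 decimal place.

35.2 m/s

Log law: V ∝ ln(z/z₀). From the pair, with r = V₁/V₂ = 0.53597,
ln z₀ = (ln z₁ − r·ln z₂)/(1 − r) = (1.7817 − 0.53597×3.9259)/0.46403 = -0.6949 → z₀ = 0.4991 m
V₃ = V₁ · ln(z₃/z₀)/ln(z₁/z₀) = 15.2 × 5.7383/2.4766 = 35.2186 m/s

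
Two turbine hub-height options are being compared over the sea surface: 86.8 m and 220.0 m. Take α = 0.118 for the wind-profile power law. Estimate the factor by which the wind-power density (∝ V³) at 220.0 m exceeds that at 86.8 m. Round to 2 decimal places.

Speed ratio: V_B/V_A = (z_B/z_A)^α = (220.0/86.8)^0.118 = (2.5346)^0.118 = 1.11599
Power-density ratio: P_B/P_A = (V_B/V_A)³ = (1.11599)³ = 1.38989

1.39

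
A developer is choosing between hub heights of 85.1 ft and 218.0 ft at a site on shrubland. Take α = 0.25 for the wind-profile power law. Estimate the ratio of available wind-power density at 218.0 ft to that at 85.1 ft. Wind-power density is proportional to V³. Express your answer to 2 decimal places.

2.02

Speed ratio: V_B/V_A = (z_B/z_A)^α = (218.0/85.1)^0.25 = (2.5617)^0.25 = 1.26512
Power-density ratio: P_B/P_A = (V_B/V_A)³ = (1.26512)³ = 2.02486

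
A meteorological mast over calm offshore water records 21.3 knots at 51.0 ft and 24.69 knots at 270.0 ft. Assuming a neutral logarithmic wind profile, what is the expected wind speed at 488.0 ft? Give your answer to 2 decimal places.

Log law: V ∝ ln(z/z₀). From the pair, with r = V₁/V₂ = 0.86270,
ln z₀ = (ln z₁ − r·ln z₂)/(1 − r) = (3.9318 − 0.86270×5.5984)/0.13730 = -6.5397 → z₀ = 0.001445 ft
V₃ = V₁ · ln(z₃/z₀)/ln(z₁/z₀) = 21.3 × 12.7300/10.4715 = 25.8940 knots

25.89 knots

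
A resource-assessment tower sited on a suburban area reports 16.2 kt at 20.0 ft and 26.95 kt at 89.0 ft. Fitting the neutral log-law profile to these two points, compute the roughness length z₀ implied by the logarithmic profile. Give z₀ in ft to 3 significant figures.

z₀ ≈ 2.11 ft

Log law: V(z) ∝ ln(z/z₀). With r = V₁/V₂ = 16.2/26.95 = 0.60111,
r · ln(z₂/z₀) = ln(z₁/z₀) ⇒ ln z₀ = (ln z₁ − r·ln z₂)/(1 − r)
ln z₀ = (2.99573 − 0.60111×4.48864) / 0.39889 = 0.7460
z₀ = exp(0.7460) = 2.108 ft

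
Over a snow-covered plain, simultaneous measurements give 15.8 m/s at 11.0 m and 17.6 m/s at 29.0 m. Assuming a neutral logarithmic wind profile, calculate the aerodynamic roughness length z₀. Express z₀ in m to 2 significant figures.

z₀ ≈ 0.0022 m

Log law: V(z) ∝ ln(z/z₀). With r = V₁/V₂ = 15.8/17.6 = 0.89773,
r · ln(z₂/z₀) = ln(z₁/z₀) ⇒ ln z₀ = (ln z₁ − r·ln z₂)/(1 − r)
ln z₀ = (2.39790 − 0.89773×3.36730) / 0.10227 = -6.1113
z₀ = exp(-6.1113) = 0.002218 m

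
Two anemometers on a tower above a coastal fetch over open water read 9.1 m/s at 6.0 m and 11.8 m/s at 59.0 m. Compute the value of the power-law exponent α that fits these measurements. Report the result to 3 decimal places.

Power law: V₂/V₁ = (z₂/z₁)^α ⇒ α = ln(V₂/V₁) / ln(z₂/z₁)
α = ln(11.8/9.1) / ln(59.0/6.0) = ln(1.2967) / ln(9.8333)
  = 0.25983 / 2.28578 = 0.11367

α ≈ 0.114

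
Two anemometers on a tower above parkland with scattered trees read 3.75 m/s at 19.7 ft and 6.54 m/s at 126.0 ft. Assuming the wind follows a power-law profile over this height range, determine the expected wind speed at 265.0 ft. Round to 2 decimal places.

8.17 m/s

First find α: α = ln(V₂/V₁)/ln(z₂/z₁) = ln(6.54/3.75)/ln(126.0/19.7) = 0.55618/1.85566 = 0.2997
Extrapolate from 126.0 ft to 265.0 ft: V₃ = 6.54 × (265.0/126.0)^0.2997 = 6.54 × 1.2496 = 8.1724 m/s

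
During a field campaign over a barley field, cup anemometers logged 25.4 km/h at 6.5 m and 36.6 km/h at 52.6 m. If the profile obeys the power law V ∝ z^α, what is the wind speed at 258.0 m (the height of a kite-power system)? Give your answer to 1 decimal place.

First find α: α = ln(V₂/V₁)/ln(z₂/z₁) = ln(36.6/25.4)/ln(52.6/6.5) = 0.36530/2.09091 = 0.1747
Extrapolate from 52.6 m to 258.0 m: V₃ = 36.6 × (258.0/52.6)^0.1747 = 36.6 × 1.3203 = 48.3215 km/h

48.3 km/h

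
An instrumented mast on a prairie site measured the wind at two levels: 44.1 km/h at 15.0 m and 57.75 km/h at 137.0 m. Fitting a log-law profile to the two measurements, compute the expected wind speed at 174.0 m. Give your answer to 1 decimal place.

59.2 km/h

Log law: V ∝ ln(z/z₀). From the pair, with r = V₁/V₂ = 0.76364,
ln z₀ = (ln z₁ − r·ln z₂)/(1 − r) = (2.7081 − 0.76364×4.9200)/0.23636 = -4.4382 → z₀ = 0.01182 m
V₃ = V₁ · ln(z₃/z₀)/ln(z₁/z₀) = 44.1 × 9.5972/7.1462 = 59.2253 km/h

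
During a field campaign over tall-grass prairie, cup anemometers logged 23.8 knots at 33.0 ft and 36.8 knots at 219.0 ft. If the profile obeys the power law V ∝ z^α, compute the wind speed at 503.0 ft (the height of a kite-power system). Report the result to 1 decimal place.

44.6 knots

First find α: α = ln(V₂/V₁)/ln(z₂/z₁) = ln(36.8/23.8)/ln(219.0/33.0) = 0.43581/1.89256 = 0.2303
Extrapolate from 219.0 ft to 503.0 ft: V₃ = 36.8 × (503.0/219.0)^0.2303 = 36.8 × 1.2110 = 44.5662 knots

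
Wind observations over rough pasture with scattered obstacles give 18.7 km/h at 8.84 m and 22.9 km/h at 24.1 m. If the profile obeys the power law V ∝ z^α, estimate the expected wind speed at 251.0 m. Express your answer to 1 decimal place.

36.8 km/h

First find α: α = ln(V₂/V₁)/ln(z₂/z₁) = ln(22.9/18.7)/ln(24.1/8.84) = 0.20261/1.00292 = 0.2020
Extrapolate from 24.1 m to 251.0 m: V₃ = 22.9 × (251.0/24.1)^0.2020 = 22.9 × 1.6054 = 36.7642 km/h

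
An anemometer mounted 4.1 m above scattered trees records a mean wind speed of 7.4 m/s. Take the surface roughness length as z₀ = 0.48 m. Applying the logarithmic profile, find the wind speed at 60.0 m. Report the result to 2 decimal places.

16.66 m/s

Log law: V(z) ∝ ln(z/z₀), so V₂/V₁ = ln(z₂/z₀) / ln(z₁/z₀).
ln(60.0/0.48) = 4.8283, ln(4.1/0.48) = 2.1450
V₂ = 7.4 × 4.8283/2.1450 = 7.4 × 2.2510 = 16.6575 m/s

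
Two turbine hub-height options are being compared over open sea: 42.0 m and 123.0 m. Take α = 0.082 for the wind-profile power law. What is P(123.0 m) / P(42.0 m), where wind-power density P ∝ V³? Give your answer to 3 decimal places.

Speed ratio: V_B/V_A = (z_B/z_A)^α = (123.0/42.0)^0.082 = (2.9286)^0.082 = 1.09211
Power-density ratio: P_B/P_A = (V_B/V_A)³ = (1.09211)³ = 1.30256

1.303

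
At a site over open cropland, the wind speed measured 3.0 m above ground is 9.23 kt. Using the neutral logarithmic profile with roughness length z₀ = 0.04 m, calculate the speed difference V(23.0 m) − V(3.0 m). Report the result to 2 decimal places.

Log law: V₂ = V₁ · ln(z₂/z₀)/ln(z₁/z₀) = 9.23 × 6.3544/4.3175 = 13.5845 kt
ΔV = 13.5845 − 9.23 = 4.3545 kt

4.35 kt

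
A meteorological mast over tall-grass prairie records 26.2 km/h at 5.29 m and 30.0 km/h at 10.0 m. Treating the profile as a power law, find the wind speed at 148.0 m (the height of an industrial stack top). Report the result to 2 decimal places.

First find α: α = ln(V₂/V₁)/ln(z₂/z₁) = ln(30.0/26.2)/ln(10.0/5.29) = 0.13544/0.63677 = 0.2127
Extrapolate from 10.0 m to 148.0 m: V₃ = 30.0 × (148.0/10.0)^0.2127 = 30.0 × 1.7738 = 53.2147 km/h

53.21 km/h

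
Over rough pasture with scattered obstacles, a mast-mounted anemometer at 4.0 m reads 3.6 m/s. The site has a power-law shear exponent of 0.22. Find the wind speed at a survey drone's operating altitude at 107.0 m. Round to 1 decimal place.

Power-law profile: V₂ = V₁ · (z₂/z₁)^α
V₂ = 3.6 × (107.0/4.0)^0.22 = 3.6 × (26.7500)^0.22
    = 3.6 × 2.0607 = 7.4185 m/s

7.4 m/s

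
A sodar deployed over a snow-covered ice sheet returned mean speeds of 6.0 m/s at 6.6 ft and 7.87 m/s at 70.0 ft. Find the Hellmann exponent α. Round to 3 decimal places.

α ≈ 0.115

Power law: V₂/V₁ = (z₂/z₁)^α ⇒ α = ln(V₂/V₁) / ln(z₂/z₁)
α = ln(7.87/6.0) / ln(70.0/6.6) = ln(1.3117) / ln(10.6061)
  = 0.27130 / 2.36143 = 0.11489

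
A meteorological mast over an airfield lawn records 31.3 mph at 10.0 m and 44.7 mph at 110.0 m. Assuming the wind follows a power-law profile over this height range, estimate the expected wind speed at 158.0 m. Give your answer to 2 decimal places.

47.17 mph

First find α: α = ln(V₂/V₁)/ln(z₂/z₁) = ln(44.7/31.3)/ln(110.0/10.0) = 0.35636/2.39790 = 0.1486
Extrapolate from 110.0 m to 158.0 m: V₃ = 44.7 × (158.0/110.0)^0.1486 = 44.7 × 1.0553 = 47.1714 mph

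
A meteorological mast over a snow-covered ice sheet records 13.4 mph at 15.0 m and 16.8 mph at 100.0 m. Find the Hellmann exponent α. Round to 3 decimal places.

α ≈ 0.119

Power law: V₂/V₁ = (z₂/z₁)^α ⇒ α = ln(V₂/V₁) / ln(z₂/z₁)
α = ln(16.8/13.4) / ln(100.0/15.0) = ln(1.2537) / ln(6.6667)
  = 0.22612 / 1.89712 = 0.11919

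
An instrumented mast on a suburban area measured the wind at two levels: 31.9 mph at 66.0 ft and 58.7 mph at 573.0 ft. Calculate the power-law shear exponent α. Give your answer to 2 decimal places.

Power law: V₂/V₁ = (z₂/z₁)^α ⇒ α = ln(V₂/V₁) / ln(z₂/z₁)
α = ln(58.7/31.9) / ln(573.0/66.0) = ln(1.8401) / ln(8.6818)
  = 0.60983 / 2.16123 = 0.28217

α ≈ 0.28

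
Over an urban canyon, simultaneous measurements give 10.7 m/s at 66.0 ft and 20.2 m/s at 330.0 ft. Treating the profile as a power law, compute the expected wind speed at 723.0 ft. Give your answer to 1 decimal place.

27.5 m/s

First find α: α = ln(V₂/V₁)/ln(z₂/z₁) = ln(20.2/10.7)/ln(330.0/66.0) = 0.63544/1.60944 = 0.3948
Extrapolate from 330.0 ft to 723.0 ft: V₃ = 20.2 × (723.0/330.0)^0.3948 = 20.2 × 1.3630 = 27.5319 m/s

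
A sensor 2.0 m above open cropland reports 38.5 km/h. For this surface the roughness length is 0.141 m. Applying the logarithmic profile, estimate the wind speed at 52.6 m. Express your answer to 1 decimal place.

Log law: V(z) ∝ ln(z/z₀), so V₂/V₁ = ln(z₂/z₀) / ln(z₁/z₀).
ln(52.6/0.141) = 5.9217, ln(2.0/0.141) = 2.6521
V₂ = 38.5 × 5.9217/2.6521 = 38.5 × 2.2328 = 85.9629 km/h

86.0 km/h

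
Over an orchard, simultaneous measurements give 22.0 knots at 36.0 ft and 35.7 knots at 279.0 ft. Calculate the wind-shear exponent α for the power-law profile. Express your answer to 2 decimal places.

Power law: V₂/V₁ = (z₂/z₁)^α ⇒ α = ln(V₂/V₁) / ln(z₂/z₁)
α = ln(35.7/22.0) / ln(279.0/36.0) = ln(1.6227) / ln(7.7500)
  = 0.48411 / 2.04769 = 0.23642

α ≈ 0.24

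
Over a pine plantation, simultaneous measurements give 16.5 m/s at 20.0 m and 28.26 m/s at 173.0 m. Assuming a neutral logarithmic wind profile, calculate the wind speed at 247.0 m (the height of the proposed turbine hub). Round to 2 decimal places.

Log law: V ∝ ln(z/z₀). From the pair, with r = V₁/V₂ = 0.58386,
ln z₀ = (ln z₁ − r·ln z₂)/(1 − r) = (2.9957 − 0.58386×5.1533)/0.41614 = -0.0315 → z₀ = 0.9690 m
V₃ = V₁ · ln(z₃/z₀)/ln(z₁/z₀) = 16.5 × 5.5408/3.0272 = 30.2009 m/s

30.20 m/s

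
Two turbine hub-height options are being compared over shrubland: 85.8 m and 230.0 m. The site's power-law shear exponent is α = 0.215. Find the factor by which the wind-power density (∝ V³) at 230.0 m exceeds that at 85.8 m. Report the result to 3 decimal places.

Speed ratio: V_B/V_A = (z_B/z_A)^α = (230.0/85.8)^0.215 = (2.6807)^0.215 = 1.23615
Power-density ratio: P_B/P_A = (V_B/V_A)³ = (1.23615)³ = 1.88893

1.889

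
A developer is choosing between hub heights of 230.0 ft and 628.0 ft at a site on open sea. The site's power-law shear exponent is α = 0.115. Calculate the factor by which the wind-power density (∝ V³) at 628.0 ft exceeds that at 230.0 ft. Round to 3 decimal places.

1.414

Speed ratio: V_B/V_A = (z_B/z_A)^α = (628.0/230.0)^0.115 = (2.7304)^0.115 = 1.12245
Power-density ratio: P_B/P_A = (V_B/V_A)³ = (1.12245)³ = 1.41416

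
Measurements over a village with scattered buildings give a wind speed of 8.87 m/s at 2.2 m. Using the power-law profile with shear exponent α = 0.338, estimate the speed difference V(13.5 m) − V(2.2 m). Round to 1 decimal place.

7.5 m/s

Power law: V₂ = V₁ · (z₂/z₁)^α = 8.87 × (6.1364)^0.338 = 16.3771 m/s
ΔV = 16.3771 − 8.87 = 7.5071 m/s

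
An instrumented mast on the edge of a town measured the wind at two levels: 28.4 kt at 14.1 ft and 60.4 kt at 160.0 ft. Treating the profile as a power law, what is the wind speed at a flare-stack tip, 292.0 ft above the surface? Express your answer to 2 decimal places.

First find α: α = ln(V₂/V₁)/ln(z₂/z₁) = ln(60.4/28.4)/ln(160.0/14.1) = 0.75460/2.42900 = 0.3107
Extrapolate from 160.0 ft to 292.0 ft: V₃ = 60.4 × (292.0/160.0)^0.3107 = 60.4 × 1.2055 = 72.8118 kt

72.81 kt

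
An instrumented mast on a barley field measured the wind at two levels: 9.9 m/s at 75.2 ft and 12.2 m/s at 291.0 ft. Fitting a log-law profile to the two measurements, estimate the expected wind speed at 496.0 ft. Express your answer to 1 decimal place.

Log law: V ∝ ln(z/z₀). From the pair, with r = V₁/V₂ = 0.81148,
ln z₀ = (ln z₁ − r·ln z₂)/(1 − r) = (4.3202 − 0.81148×5.6733)/0.18852 = -1.5044 → z₀ = 0.2222 ft
V₃ = V₁ · ln(z₃/z₀)/ln(z₁/z₀) = 9.9 × 7.7109/5.8245 = 13.1064 m/s

13.1 m/s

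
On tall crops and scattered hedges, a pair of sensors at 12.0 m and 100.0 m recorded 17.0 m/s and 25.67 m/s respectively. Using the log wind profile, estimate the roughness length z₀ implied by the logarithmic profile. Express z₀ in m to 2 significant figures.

Log law: V(z) ∝ ln(z/z₀). With r = V₁/V₂ = 17.0/25.67 = 0.66225,
r · ln(z₂/z₀) = ln(z₁/z₀) ⇒ ln z₀ = (ln z₁ − r·ln z₂)/(1 − r)
ln z₀ = (2.48491 − 0.66225×4.60517) / 0.33775 = -1.6725
z₀ = exp(-1.6725) = 0.1878 m

z₀ ≈ 0.19 m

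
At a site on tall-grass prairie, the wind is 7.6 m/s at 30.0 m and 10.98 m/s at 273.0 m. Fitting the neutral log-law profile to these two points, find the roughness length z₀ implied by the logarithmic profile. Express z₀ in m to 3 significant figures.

z₀ ≈ 0.209 m

Log law: V(z) ∝ ln(z/z₀). With r = V₁/V₂ = 7.6/10.98 = 0.69217,
r · ln(z₂/z₀) = ln(z₁/z₀) ⇒ ln z₀ = (ln z₁ − r·ln z₂)/(1 − r)
ln z₀ = (3.40120 − 0.69217×5.60947) / 0.30783 = -1.5642
z₀ = exp(-1.5642) = 0.2093 m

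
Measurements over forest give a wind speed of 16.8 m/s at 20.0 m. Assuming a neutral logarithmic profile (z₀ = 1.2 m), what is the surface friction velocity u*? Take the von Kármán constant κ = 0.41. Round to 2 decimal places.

u* ≈ 2.45 m/s

Log law: V(z) = (u*/κ) · ln(z/z₀) ⇒ u* = κ · V / ln(z/z₀)
u* = 0.41 × 16.8 / ln(20.0/1.2) = 0.41 × 16.8 / 2.8134
   = 6.8880 / 2.8134 = 2.4483 m/s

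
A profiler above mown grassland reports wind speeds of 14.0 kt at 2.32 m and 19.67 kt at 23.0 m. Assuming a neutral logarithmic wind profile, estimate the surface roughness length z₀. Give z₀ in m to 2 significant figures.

Log law: V(z) ∝ ln(z/z₀). With r = V₁/V₂ = 14.0/19.67 = 0.71174,
r · ln(z₂/z₀) = ln(z₁/z₀) ⇒ ln z₀ = (ln z₁ − r·ln z₂)/(1 − r)
ln z₀ = (0.84157 − 0.71174×3.13549) / 0.28826 = -4.8225
z₀ = exp(-4.8225) = 0.008047 m

z₀ ≈ 0.0080 m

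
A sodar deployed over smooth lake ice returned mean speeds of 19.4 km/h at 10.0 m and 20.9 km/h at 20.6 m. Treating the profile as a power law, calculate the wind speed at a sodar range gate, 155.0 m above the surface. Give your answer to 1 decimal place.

First find α: α = ln(V₂/V₁)/ln(z₂/z₁) = ln(20.9/19.4)/ln(20.6/10.0) = 0.07448/0.72271 = 0.1031
Extrapolate from 20.6 m to 155.0 m: V₃ = 20.9 × (155.0/20.6)^0.1031 = 20.9 × 1.2312 = 25.7316 km/h

25.7 km/h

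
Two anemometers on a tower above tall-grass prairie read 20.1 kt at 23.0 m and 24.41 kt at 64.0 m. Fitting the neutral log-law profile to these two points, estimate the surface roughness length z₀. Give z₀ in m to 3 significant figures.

z₀ ≈ 0.195 m

Log law: V(z) ∝ ln(z/z₀). With r = V₁/V₂ = 20.1/24.41 = 0.82343,
r · ln(z₂/z₀) = ln(z₁/z₀) ⇒ ln z₀ = (ln z₁ − r·ln z₂)/(1 − r)
ln z₀ = (3.13549 − 0.82343×4.15888) / 0.17657 = -1.6372
z₀ = exp(-1.6372) = 0.1945 m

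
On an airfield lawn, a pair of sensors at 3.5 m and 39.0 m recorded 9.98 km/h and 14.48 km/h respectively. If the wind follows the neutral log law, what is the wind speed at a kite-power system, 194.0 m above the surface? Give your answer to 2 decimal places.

17.47 km/h

Log law: V ∝ ln(z/z₀). From the pair, with r = V₁/V₂ = 0.68923,
ln z₀ = (ln z₁ − r·ln z₂)/(1 − r) = (1.2528 − 0.68923×3.6636)/0.31077 = -4.0939 → z₀ = 0.01667 m
V₃ = V₁ · ln(z₃/z₀)/ln(z₁/z₀) = 9.98 × 9.3617/5.3466 = 17.4746 km/h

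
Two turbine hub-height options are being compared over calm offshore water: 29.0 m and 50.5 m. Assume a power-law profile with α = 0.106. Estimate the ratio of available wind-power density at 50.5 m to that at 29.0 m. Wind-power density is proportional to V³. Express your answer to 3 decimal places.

1.193

Speed ratio: V_B/V_A = (z_B/z_A)^α = (50.5/29.0)^0.106 = (1.7414)^0.106 = 1.06056
Power-density ratio: P_B/P_A = (V_B/V_A)³ = (1.06056)³ = 1.19290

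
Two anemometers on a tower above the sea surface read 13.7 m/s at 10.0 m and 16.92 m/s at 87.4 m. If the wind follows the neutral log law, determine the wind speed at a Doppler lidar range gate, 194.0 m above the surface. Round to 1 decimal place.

Log law: V ∝ ln(z/z₀). From the pair, with r = V₁/V₂ = 0.80969,
ln z₀ = (ln z₁ − r·ln z₂)/(1 − r) = (2.3026 − 0.80969×4.4705)/0.19031 = -6.9211 → z₀ = 0.0009867 m
V₃ = V₁ · ln(z₃/z₀)/ln(z₁/z₀) = 13.7 × 12.1890/9.2237 = 18.1043 m/s

18.1 m/s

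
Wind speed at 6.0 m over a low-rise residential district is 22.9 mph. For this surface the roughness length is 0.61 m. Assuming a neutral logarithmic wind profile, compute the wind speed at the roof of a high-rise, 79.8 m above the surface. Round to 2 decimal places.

48.82 mph

Log law: V(z) ∝ ln(z/z₀), so V₂/V₁ = ln(z₂/z₀) / ln(z₁/z₀).
ln(79.8/0.61) = 4.8738, ln(6.0/0.61) = 2.2861
V₂ = 22.9 × 4.8738/2.2861 = 22.9 × 2.1320 = 48.8223 mph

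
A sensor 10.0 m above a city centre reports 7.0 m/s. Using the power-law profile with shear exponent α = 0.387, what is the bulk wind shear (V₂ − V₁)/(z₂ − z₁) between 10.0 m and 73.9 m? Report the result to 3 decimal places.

0.128 m/s/m

Power law: V₂ = V₁ · (z₂/z₁)^α = 7.0 × (7.3900)^0.387 = 15.1797 m/s
ΔV/Δz = (15.1797 − 7.0)/(73.9 − 10.0) = 8.1797/63.9000 = 0.12801 m/s/m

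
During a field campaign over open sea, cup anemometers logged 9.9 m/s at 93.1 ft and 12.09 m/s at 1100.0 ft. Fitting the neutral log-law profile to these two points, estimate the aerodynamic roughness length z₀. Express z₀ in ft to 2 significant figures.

z₀ ≈ 0.0013 ft

Log law: V(z) ∝ ln(z/z₀). With r = V₁/V₂ = 9.9/12.09 = 0.81886,
r · ln(z₂/z₀) = ln(z₁/z₀) ⇒ ln z₀ = (ln z₁ − r·ln z₂)/(1 − r)
ln z₀ = (4.53367 − 0.81886×7.00307) / 0.18114 = -6.6293
z₀ = exp(-6.6293) = 0.001321 ft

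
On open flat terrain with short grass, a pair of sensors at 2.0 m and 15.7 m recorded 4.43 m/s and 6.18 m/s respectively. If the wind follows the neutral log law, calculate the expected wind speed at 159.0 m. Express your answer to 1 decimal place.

Log law: V ∝ ln(z/z₀). From the pair, with r = V₁/V₂ = 0.71683,
ln z₀ = (ln z₁ − r·ln z₂)/(1 − r) = (0.6931 − 0.71683×2.7537)/0.28317 = -4.5229 → z₀ = 0.01086 m
V₃ = V₁ · ln(z₃/z₀)/ln(z₁/z₀) = 4.43 × 9.5918/5.2160 = 8.1463 m/s

8.1 m/s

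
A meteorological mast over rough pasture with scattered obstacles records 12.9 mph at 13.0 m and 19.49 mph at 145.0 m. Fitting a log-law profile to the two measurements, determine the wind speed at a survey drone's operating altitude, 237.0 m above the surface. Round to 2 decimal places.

20.83 mph

Log law: V ∝ ln(z/z₀). From the pair, with r = V₁/V₂ = 0.66188,
ln z₀ = (ln z₁ − r·ln z₂)/(1 − r) = (2.5649 − 0.66188×4.9767)/0.33812 = -2.1561 → z₀ = 0.1158 m
V₃ = V₁ · ln(z₃/z₀)/ln(z₁/z₀) = 12.9 × 7.6242/4.7211 = 20.8325 mph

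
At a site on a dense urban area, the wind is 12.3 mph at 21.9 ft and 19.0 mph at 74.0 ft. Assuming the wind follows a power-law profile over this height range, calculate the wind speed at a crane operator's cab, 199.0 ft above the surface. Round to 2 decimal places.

First find α: α = ln(V₂/V₁)/ln(z₂/z₁) = ln(19.0/12.3)/ln(74.0/21.9) = 0.43484/1.21758 = 0.3571
Extrapolate from 74.0 ft to 199.0 ft: V₃ = 19.0 × (199.0/74.0)^0.3571 = 19.0 × 1.4237 = 27.0512 mph

27.05 mph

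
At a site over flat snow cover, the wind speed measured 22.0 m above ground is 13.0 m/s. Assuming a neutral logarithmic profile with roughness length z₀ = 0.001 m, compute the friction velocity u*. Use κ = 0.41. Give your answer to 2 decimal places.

Log law: V(z) = (u*/κ) · ln(z/z₀) ⇒ u* = κ · V / ln(z/z₀)
u* = 0.41 × 13.0 / ln(22.0/0.001) = 0.41 × 13.0 / 9.9988
   = 5.3300 / 9.9988 = 0.5331 m/s

u* ≈ 0.53 m/s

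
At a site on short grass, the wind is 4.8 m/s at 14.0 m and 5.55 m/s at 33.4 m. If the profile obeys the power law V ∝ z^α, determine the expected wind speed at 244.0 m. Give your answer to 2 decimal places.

7.74 m/s

First find α: α = ln(V₂/V₁)/ln(z₂/z₁) = ln(5.55/4.8)/ln(33.4/14.0) = 0.14518/0.86950 = 0.1670
Extrapolate from 33.4 m to 244.0 m: V₃ = 5.55 × (244.0/33.4)^0.1670 = 5.55 × 1.3938 = 7.7357 m/s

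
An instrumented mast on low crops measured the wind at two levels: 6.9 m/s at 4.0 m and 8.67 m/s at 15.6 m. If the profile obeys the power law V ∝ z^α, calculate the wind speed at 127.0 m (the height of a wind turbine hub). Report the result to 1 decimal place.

12.3 m/s

First find α: α = ln(V₂/V₁)/ln(z₂/z₁) = ln(8.67/6.9)/ln(15.6/4.0) = 0.22835/1.36098 = 0.1678
Extrapolate from 15.6 m to 127.0 m: V₃ = 8.67 × (127.0/15.6)^0.1678 = 8.67 × 1.4217 = 12.3258 m/s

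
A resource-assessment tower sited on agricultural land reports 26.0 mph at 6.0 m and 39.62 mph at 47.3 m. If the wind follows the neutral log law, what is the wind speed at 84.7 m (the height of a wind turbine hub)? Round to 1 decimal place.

Log law: V ∝ ln(z/z₀). From the pair, with r = V₁/V₂ = 0.65623,
ln z₀ = (ln z₁ − r·ln z₂)/(1 − r) = (1.7918 − 0.65623×3.8565)/0.34377 = -2.1498 → z₀ = 0.1165 m
V₃ = V₁ · ln(z₃/z₀)/ln(z₁/z₀) = 26.0 × 6.5889/3.9415 = 43.4631 mph

43.5 mph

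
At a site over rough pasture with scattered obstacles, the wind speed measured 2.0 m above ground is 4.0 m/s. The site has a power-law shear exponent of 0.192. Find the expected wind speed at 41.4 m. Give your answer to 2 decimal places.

7.16 m/s

Power-law profile: V₂ = V₁ · (z₂/z₁)^α
V₂ = 4.0 × (41.4/2.0)^0.192 = 4.0 × (20.7000)^0.192
    = 4.0 × 1.7892 = 7.1569 m/s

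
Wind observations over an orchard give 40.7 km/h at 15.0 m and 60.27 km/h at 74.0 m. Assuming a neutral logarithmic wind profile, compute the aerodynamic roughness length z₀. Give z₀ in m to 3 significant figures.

z₀ ≈ 0.543 m

Log law: V(z) ∝ ln(z/z₀). With r = V₁/V₂ = 40.7/60.27 = 0.67529,
r · ln(z₂/z₀) = ln(z₁/z₀) ⇒ ln z₀ = (ln z₁ − r·ln z₂)/(1 − r)
ln z₀ = (2.70805 − 0.67529×4.30407) / 0.32471 = -0.6112
z₀ = exp(-0.6112) = 0.5427 m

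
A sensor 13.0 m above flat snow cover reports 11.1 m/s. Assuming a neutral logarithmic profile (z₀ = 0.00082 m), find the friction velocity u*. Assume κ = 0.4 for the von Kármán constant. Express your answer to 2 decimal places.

Log law: V(z) = (u*/κ) · ln(z/z₀) ⇒ u* = κ · V / ln(z/z₀)
u* = 0.4 × 11.1 / ln(13.0/0.00082) = 0.4 × 11.1 / 9.6712
   = 4.4400 / 9.6712 = 0.4591 m/s

u* ≈ 0.46 m/s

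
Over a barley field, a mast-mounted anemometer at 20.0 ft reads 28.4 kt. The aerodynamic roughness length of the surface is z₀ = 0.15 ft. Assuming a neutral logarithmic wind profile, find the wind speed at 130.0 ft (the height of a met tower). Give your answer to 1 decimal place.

Log law: V(z) ∝ ln(z/z₀), so V₂/V₁ = ln(z₂/z₀) / ln(z₁/z₀).
ln(130.0/0.15) = 6.7647, ln(20.0/0.15) = 4.8929
V₂ = 28.4 × 6.7647/4.8929 = 28.4 × 1.3826 = 39.2647 kt

39.3 kt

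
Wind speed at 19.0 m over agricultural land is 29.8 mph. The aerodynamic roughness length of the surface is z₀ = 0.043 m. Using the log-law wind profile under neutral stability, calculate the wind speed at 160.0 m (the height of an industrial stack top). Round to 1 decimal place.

40.2 mph

Log law: V(z) ∝ ln(z/z₀), so V₂/V₁ = ln(z₂/z₀) / ln(z₁/z₀).
ln(160.0/0.043) = 8.2217, ln(19.0/0.043) = 6.0910
V₂ = 29.8 × 8.2217/6.0910 = 29.8 × 1.3498 = 40.2246 mph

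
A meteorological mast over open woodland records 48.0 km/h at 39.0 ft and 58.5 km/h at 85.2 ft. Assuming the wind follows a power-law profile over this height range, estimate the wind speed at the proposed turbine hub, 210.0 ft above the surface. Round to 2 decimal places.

73.51 km/h

First find α: α = ln(V₂/V₁)/ln(z₂/z₁) = ln(58.5/48.0)/ln(85.2/39.0) = 0.19783/0.78144 = 0.2532
Extrapolate from 85.2 ft to 210.0 ft: V₃ = 58.5 × (210.0/85.2)^0.2532 = 58.5 × 1.2566 = 73.5084 km/h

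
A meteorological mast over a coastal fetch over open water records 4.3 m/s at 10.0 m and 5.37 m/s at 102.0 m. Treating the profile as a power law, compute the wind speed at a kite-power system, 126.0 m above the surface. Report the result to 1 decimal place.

5.5 m/s

First find α: α = ln(V₂/V₁)/ln(z₂/z₁) = ln(5.37/4.3)/ln(102.0/10.0) = 0.22221/2.32239 = 0.0957
Extrapolate from 102.0 m to 126.0 m: V₃ = 5.37 × (126.0/102.0)^0.0957 = 5.37 × 1.0204 = 5.4797 m/s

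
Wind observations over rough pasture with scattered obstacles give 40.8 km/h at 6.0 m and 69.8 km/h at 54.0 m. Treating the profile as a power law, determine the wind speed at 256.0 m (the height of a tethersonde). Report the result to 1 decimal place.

102.1 km/h

First find α: α = ln(V₂/V₁)/ln(z₂/z₁) = ln(69.8/40.8)/ln(54.0/6.0) = 0.53695/2.19722 = 0.2444
Extrapolate from 54.0 m to 256.0 m: V₃ = 69.8 × (256.0/54.0)^0.2444 = 69.8 × 1.4627 = 102.0979 km/h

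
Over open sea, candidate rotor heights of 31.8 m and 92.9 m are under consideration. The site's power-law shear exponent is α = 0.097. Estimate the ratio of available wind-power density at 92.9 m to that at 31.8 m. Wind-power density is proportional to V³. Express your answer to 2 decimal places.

1.37

Speed ratio: V_B/V_A = (z_B/z_A)^α = (92.9/31.8)^0.097 = (2.9214)^0.097 = 1.10959
Power-density ratio: P_B/P_A = (V_B/V_A)³ = (1.10959)³ = 1.36611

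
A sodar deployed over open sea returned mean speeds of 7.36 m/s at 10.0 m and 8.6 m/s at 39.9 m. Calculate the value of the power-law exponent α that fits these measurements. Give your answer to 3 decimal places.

α ≈ 0.113

Power law: V₂/V₁ = (z₂/z₁)^α ⇒ α = ln(V₂/V₁) / ln(z₂/z₁)
α = ln(8.6/7.36) / ln(39.9/10.0) = ln(1.1685) / ln(3.9900)
  = 0.15570 / 1.38379 = 0.11252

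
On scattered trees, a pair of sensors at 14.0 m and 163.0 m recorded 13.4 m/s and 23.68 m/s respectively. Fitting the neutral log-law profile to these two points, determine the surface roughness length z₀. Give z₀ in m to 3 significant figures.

Log law: V(z) ∝ ln(z/z₀). With r = V₁/V₂ = 13.4/23.68 = 0.56588,
r · ln(z₂/z₀) = ln(z₁/z₀) ⇒ ln z₀ = (ln z₁ − r·ln z₂)/(1 − r)
ln z₀ = (2.63906 − 0.56588×5.09375) / 0.43412 = -0.5606
z₀ = exp(-0.5606) = 0.5708 m

z₀ ≈ 0.571 m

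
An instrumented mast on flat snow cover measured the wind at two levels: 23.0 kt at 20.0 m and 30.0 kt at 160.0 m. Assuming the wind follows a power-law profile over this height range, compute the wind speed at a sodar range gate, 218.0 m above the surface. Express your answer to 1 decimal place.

First find α: α = ln(V₂/V₁)/ln(z₂/z₁) = ln(30.0/23.0)/ln(160.0/20.0) = 0.26570/2.07944 = 0.1278
Extrapolate from 160.0 m to 218.0 m: V₃ = 30.0 × (218.0/160.0)^0.1278 = 30.0 × 1.0403 = 31.2095 kt

31.2 kt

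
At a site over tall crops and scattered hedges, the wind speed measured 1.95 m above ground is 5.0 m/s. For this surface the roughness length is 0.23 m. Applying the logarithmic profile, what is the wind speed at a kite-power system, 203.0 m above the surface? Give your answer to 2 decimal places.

15.87 m/s

Log law: V(z) ∝ ln(z/z₀), so V₂/V₁ = ln(z₂/z₀) / ln(z₁/z₀).
ln(203.0/0.23) = 6.7829, ln(1.95/0.23) = 2.1375
V₂ = 5.0 × 6.7829/2.1375 = 5.0 × 3.1733 = 15.8664 m/s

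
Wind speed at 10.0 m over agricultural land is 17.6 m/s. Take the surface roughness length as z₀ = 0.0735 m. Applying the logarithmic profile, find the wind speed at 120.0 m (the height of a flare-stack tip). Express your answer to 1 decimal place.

26.5 m/s

Log law: V(z) ∝ ln(z/z₀), so V₂/V₁ = ln(z₂/z₀) / ln(z₁/z₀).
ln(120.0/0.0735) = 7.3980, ln(10.0/0.0735) = 4.9131
V₂ = 17.6 × 7.3980/4.9131 = 17.6 × 1.5058 = 26.5017 m/s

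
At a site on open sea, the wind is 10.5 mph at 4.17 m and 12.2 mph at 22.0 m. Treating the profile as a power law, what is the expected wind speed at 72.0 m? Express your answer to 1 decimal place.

First find α: α = ln(V₂/V₁)/ln(z₂/z₁) = ln(12.2/10.5)/ln(22.0/4.17) = 0.15006/1.66313 = 0.0902
Extrapolate from 22.0 m to 72.0 m: V₃ = 12.2 × (72.0/22.0)^0.0902 = 12.2 × 1.1129 = 13.5775 mph

13.6 mph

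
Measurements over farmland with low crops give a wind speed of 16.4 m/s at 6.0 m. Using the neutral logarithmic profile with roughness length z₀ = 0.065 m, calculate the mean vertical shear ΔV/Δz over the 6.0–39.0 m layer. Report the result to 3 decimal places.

0.206 m/s/m

Log law: V₂ = V₁ · ln(z₂/z₀)/ln(z₁/z₀) = 16.4 × 6.3969/4.5251 = 23.1838 m/s
ΔV/Δz = (23.1838 − 16.4)/(39.0 − 6.0) = 6.7838/33.0000 = 0.20557 m/s/m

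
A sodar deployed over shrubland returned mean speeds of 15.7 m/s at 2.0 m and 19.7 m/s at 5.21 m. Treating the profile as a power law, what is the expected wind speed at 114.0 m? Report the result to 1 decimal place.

40.9 m/s

First find α: α = ln(V₂/V₁)/ln(z₂/z₁) = ln(19.7/15.7)/ln(5.21/2.0) = 0.22696/0.95743 = 0.2370
Extrapolate from 5.21 m to 114.0 m: V₃ = 19.7 × (114.0/5.21)^0.2370 = 19.7 × 2.0781 = 40.9380 m/s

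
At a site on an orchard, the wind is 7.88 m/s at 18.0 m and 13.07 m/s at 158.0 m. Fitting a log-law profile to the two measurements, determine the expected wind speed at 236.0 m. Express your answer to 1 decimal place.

14.0 m/s

Log law: V ∝ ln(z/z₀). From the pair, with r = V₁/V₂ = 0.60291,
ln z₀ = (ln z₁ − r·ln z₂)/(1 − r) = (2.8904 − 0.60291×5.0626)/0.39709 = -0.4077 → z₀ = 0.6652 m
V₃ = V₁ · ln(z₃/z₀)/ln(z₁/z₀) = 7.88 × 5.8716/3.2981 = 14.0287 m/s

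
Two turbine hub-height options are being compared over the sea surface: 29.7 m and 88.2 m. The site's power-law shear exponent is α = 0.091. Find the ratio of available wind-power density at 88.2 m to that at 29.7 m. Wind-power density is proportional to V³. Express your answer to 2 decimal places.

1.35

Speed ratio: V_B/V_A = (z_B/z_A)^α = (88.2/29.7)^0.091 = (2.9697)^0.091 = 1.10412
Power-density ratio: P_B/P_A = (V_B/V_A)³ = (1.10412)³ = 1.34602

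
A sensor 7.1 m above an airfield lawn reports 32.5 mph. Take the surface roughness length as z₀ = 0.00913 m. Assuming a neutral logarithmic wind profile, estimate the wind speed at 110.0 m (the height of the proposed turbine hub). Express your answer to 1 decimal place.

Log law: V(z) ∝ ln(z/z₀), so V₂/V₁ = ln(z₂/z₀) / ln(z₁/z₀).
ln(110.0/0.00913) = 9.3967, ln(7.1/0.00913) = 6.6563
V₂ = 32.5 × 9.3967/6.6563 = 32.5 × 1.4117 = 45.8802 mph

45.9 mph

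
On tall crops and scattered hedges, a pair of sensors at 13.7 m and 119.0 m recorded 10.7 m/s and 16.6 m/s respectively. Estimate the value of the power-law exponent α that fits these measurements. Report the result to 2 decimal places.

α ≈ 0.20

Power law: V₂/V₁ = (z₂/z₁)^α ⇒ α = ln(V₂/V₁) / ln(z₂/z₁)
α = ln(16.6/10.7) / ln(119.0/13.7) = ln(1.5514) / ln(8.6861)
  = 0.43916 / 2.16173 = 0.20315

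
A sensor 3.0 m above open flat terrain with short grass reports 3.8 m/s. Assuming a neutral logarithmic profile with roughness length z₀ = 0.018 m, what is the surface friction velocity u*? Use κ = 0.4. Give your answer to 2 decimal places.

Log law: V(z) = (u*/κ) · ln(z/z₀) ⇒ u* = κ · V / ln(z/z₀)
u* = 0.4 × 3.8 / ln(3.0/0.018) = 0.4 × 3.8 / 5.1160
   = 1.5200 / 5.1160 = 0.2971 m/s

u* ≈ 0.30 m/s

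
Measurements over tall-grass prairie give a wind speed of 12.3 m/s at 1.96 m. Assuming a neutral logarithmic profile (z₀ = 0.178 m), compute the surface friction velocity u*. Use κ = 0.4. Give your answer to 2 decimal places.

Log law: V(z) = (u*/κ) · ln(z/z₀) ⇒ u* = κ · V / ln(z/z₀)
u* = 0.4 × 12.3 / ln(1.96/0.178) = 0.4 × 12.3 / 2.3989
   = 4.9200 / 2.3989 = 2.0509 m/s

u* ≈ 2.05 m/s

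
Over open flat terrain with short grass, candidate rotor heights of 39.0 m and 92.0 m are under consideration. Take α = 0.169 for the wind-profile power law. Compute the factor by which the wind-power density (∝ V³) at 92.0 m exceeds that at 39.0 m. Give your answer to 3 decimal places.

Speed ratio: V_B/V_A = (z_B/z_A)^α = (92.0/39.0)^0.169 = (2.3590)^0.169 = 1.15609
Power-density ratio: P_B/P_A = (V_B/V_A)³ = (1.15609)³ = 1.54515

1.545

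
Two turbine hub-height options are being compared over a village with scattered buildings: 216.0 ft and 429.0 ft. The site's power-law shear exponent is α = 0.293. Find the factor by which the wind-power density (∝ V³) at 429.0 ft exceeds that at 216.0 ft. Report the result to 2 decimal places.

Speed ratio: V_B/V_A = (z_B/z_A)^α = (429.0/216.0)^0.293 = (1.9861)^0.293 = 1.22269
Power-density ratio: P_B/P_A = (V_B/V_A)³ = (1.22269)³ = 1.82787

1.83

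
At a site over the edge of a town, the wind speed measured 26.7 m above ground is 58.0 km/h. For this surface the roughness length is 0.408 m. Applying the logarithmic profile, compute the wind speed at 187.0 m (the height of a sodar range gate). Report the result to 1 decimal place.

85.0 km/h

Log law: V(z) ∝ ln(z/z₀), so V₂/V₁ = ln(z₂/z₀) / ln(z₁/z₀).
ln(187.0/0.408) = 6.1276, ln(26.7/0.408) = 4.1812
V₂ = 58.0 × 6.1276/4.1812 = 58.0 × 1.4655 = 85.0007 km/h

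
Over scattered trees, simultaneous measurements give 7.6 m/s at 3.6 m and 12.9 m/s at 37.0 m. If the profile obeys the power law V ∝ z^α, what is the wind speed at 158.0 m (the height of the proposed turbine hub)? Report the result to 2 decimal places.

First find α: α = ln(V₂/V₁)/ln(z₂/z₁) = ln(12.9/7.6)/ln(37.0/3.6) = 0.52908/2.32998 = 0.2271
Extrapolate from 37.0 m to 158.0 m: V₃ = 12.9 × (158.0/37.0)^0.2271 = 12.9 × 1.3905 = 17.9370 m/s

17.94 m/s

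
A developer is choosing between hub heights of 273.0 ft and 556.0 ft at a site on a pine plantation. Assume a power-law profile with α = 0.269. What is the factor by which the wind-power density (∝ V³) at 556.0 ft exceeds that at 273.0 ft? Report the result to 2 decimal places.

Speed ratio: V_B/V_A = (z_B/z_A)^α = (556.0/273.0)^0.269 = (2.0366)^0.269 = 1.21087
Power-density ratio: P_B/P_A = (V_B/V_A)³ = (1.21087)³ = 1.77538

1.78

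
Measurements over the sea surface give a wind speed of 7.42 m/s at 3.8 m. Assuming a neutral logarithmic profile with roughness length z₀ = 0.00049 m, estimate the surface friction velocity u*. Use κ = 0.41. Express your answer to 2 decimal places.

Log law: V(z) = (u*/κ) · ln(z/z₀) ⇒ u* = κ · V / ln(z/z₀)
u* = 0.41 × 7.42 / ln(3.8/0.00049) = 0.41 × 7.42 / 8.9561
   = 3.0422 / 8.9561 = 0.3397 m/s

u* ≈ 0.34 m/s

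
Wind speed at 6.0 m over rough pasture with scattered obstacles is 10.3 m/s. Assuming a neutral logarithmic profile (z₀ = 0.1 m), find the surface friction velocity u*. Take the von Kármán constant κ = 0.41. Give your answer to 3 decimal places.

u* ≈ 1.031 m/s

Log law: V(z) = (u*/κ) · ln(z/z₀) ⇒ u* = κ · V / ln(z/z₀)
u* = 0.41 × 10.3 / ln(6.0/0.1) = 0.41 × 10.3 / 4.0943
   = 4.2230 / 4.0943 = 1.0314 m/s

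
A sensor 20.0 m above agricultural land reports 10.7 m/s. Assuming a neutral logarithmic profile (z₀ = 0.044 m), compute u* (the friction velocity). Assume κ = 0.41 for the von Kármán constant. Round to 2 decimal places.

u* ≈ 0.72 m/s

Log law: V(z) = (u*/κ) · ln(z/z₀) ⇒ u* = κ · V / ln(z/z₀)
u* = 0.41 × 10.7 / ln(20.0/0.044) = 0.41 × 10.7 / 6.1193
   = 4.3870 / 6.1193 = 0.7169 m/s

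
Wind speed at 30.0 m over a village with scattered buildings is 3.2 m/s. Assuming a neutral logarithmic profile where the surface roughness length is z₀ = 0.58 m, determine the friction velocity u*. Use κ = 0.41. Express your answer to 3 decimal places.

u* ≈ 0.332 m/s

Log law: V(z) = (u*/κ) · ln(z/z₀) ⇒ u* = κ · V / ln(z/z₀)
u* = 0.41 × 3.2 / ln(30.0/0.58) = 0.41 × 3.2 / 3.9459
   = 1.3120 / 3.9459 = 0.3325 m/s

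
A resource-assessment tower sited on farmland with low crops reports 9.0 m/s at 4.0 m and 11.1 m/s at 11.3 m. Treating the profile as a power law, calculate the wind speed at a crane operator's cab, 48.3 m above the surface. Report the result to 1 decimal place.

First find α: α = ln(V₂/V₁)/ln(z₂/z₁) = ln(11.1/9.0)/ln(11.3/4.0) = 0.20972/1.03851 = 0.2019
Extrapolate from 11.3 m to 48.3 m: V₃ = 11.1 × (48.3/11.3)^0.2019 = 11.1 × 1.3409 = 14.8841 m/s

14.9 m/s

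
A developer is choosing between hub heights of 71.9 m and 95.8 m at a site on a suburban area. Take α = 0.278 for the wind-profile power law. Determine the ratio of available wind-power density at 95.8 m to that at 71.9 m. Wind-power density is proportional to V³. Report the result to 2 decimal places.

Speed ratio: V_B/V_A = (z_B/z_A)^α = (95.8/71.9)^0.278 = (1.3324)^0.278 = 1.08305
Power-density ratio: P_B/P_A = (V_B/V_A)³ = (1.08305)³ = 1.27042

1.27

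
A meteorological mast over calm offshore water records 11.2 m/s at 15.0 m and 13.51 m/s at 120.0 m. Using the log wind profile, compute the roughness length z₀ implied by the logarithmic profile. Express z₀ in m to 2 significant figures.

Log law: V(z) ∝ ln(z/z₀). With r = V₁/V₂ = 11.2/13.51 = 0.82902,
r · ln(z₂/z₀) = ln(z₁/z₀) ⇒ ln z₀ = (ln z₁ − r·ln z₂)/(1 − r)
ln z₀ = (2.70805 − 0.82902×4.78749) / 0.17098 = -7.3741
z₀ = exp(-7.3741) = 0.0006273 m

z₀ ≈ 0.00063 m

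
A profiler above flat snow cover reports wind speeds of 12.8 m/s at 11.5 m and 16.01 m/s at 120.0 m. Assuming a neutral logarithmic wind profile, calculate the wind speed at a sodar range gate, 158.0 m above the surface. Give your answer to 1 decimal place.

Log law: V ∝ ln(z/z₀). From the pair, with r = V₁/V₂ = 0.79950,
ln z₀ = (ln z₁ − r·ln z₂)/(1 − r) = (2.4423 − 0.79950×4.7875)/0.20050 = -6.9090 → z₀ = 0.0009987 m
V₃ = V₁ · ln(z₃/z₀)/ln(z₁/z₀) = 12.8 × 11.9716/9.3514 = 16.3866 m/s

16.4 m/s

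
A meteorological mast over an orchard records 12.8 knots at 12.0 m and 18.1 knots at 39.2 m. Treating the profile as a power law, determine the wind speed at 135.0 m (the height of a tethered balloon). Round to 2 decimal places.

25.99 knots

First find α: α = ln(V₂/V₁)/ln(z₂/z₁) = ln(18.1/12.8)/ln(39.2/12.0) = 0.34647/1.18377 = 0.2927
Extrapolate from 39.2 m to 135.0 m: V₃ = 18.1 × (135.0/39.2)^0.2927 = 18.1 × 1.4361 = 25.9933 knots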